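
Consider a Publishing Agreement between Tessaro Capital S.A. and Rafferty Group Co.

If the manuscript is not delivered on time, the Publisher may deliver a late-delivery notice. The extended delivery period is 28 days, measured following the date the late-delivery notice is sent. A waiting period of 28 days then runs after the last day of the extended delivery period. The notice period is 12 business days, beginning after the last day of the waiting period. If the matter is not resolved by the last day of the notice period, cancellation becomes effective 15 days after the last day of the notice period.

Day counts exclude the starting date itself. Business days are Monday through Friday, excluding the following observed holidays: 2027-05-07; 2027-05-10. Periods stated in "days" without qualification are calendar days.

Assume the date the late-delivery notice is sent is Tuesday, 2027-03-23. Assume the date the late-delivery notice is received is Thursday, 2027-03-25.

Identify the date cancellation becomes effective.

Adding 28 calendar days to 2027-03-23 gives 2027-04-20, which is the last day of the extended delivery period.
Adding 28 calendar days to 2027-04-20 gives 2027-05-18, which is the last day of the waiting period.
From Tuesday, 2027-05-18, 12 business days (May 19, May 20, May 21, May 24, …, Jun 1, Jun 2, Jun 3, skipping weekends) brings us to Thursday, 2027-06-03, which is the last day of the notice period.
The date cancellation becomes effective: 2027-06-03 + 15 days = 2027-06-18.

2027-06-18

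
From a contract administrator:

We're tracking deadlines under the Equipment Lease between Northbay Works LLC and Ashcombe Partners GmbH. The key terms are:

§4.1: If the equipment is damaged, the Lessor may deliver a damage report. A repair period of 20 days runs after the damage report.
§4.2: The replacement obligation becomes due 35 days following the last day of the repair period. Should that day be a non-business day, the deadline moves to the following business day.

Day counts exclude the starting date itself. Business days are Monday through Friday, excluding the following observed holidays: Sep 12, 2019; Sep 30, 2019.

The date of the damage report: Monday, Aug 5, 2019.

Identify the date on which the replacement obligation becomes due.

The last day of the repair period: Aug 5, 2019 + 20 days = Aug 25, 2019.
The date on which the replacement obligation becomes due: Aug 25, 2019 + 35 days = Sep 29, 2019. That falls on a Sunday, so it rolls to the next business day, Tuesday, Oct 1, 2019.

Oct 1, 2019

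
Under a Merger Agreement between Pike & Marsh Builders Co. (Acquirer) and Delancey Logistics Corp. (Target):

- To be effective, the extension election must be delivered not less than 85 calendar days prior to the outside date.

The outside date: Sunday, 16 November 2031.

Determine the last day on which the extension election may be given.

Counting back 85 calendar days from 16 November 2031 gives 23 August 2031.

23 August 2031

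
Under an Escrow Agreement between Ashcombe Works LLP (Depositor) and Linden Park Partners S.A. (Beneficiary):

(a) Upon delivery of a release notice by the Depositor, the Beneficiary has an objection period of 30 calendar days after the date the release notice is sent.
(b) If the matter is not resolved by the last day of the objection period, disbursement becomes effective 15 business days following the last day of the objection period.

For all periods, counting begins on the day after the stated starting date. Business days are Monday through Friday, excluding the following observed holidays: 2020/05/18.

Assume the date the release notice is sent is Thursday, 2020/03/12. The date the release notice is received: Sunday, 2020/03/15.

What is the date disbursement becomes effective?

The last day of the objection period: 2020/03/12 + 30 days = 2020/04/11.
The date disbursement becomes effective: counting 15 business days from Saturday, 2020/04/11 (Apr 13, Apr 14, Apr 15, Apr 16, …, Apr 29, Apr 30, May 1, skipping weekends) reaches Friday, 2020/05/01.

2020/05/01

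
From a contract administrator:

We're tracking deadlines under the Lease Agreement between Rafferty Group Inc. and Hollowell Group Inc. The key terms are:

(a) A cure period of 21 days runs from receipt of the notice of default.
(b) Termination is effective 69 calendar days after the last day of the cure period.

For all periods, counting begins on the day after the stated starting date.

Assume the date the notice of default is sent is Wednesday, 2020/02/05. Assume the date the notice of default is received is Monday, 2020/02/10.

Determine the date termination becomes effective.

2020/05/10

The last day of the cure period: 2020/02/10 + 21 days = 2020/03/02.
Adding 69 calendar days to 2020/03/02 gives 2020/05/10, which is the date termination becomes effective.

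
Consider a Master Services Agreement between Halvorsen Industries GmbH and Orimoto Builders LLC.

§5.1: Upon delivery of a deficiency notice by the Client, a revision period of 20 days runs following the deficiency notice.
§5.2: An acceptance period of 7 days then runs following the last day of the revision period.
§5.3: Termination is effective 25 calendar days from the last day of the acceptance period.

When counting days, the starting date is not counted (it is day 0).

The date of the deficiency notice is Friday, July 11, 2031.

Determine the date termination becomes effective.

The last day of the revision period: July 11, 2031 + 20 days = July 31, 2031.
The last day of the acceptance period: July 31, 2031 + 7 days = August 7, 2031.
Adding 25 calendar days to August 7, 2031 gives September 1, 2031, which is the date termination becomes effective.

September 1, 2031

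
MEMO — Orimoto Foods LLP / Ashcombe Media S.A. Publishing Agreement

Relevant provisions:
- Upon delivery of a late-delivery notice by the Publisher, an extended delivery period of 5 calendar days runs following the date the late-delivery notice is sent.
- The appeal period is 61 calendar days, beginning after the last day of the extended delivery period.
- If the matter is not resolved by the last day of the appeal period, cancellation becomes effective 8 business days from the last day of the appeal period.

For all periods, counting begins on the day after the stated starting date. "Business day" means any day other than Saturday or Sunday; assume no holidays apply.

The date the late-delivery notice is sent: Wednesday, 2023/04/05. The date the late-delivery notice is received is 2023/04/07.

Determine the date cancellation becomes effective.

Adding 5 calendar days to 2023/04/05 gives 2023/04/10, which is the last day of the extended delivery period.
The last day of the appeal period: 61 calendar days after 2023/04/10 is 2023/06/10.
From Saturday, 2023/06/10, 8 business days (Jun 12, Jun 13, Jun 14, Jun 15, Jun 16, Jun 19, Jun 20, Jun 21, skipping weekends) brings us to Wednesday, 2023/06/21, which is the date cancellation becomes effective.

2023/06/21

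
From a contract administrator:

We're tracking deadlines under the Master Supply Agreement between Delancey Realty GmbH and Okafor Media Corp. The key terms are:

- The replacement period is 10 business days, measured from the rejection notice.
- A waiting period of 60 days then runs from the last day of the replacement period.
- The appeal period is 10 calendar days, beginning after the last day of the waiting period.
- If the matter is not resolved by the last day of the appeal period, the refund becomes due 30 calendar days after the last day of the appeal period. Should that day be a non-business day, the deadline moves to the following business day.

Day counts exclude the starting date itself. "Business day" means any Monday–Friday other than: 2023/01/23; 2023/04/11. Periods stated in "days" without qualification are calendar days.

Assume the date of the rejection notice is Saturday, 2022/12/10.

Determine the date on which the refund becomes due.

From Saturday, 2022/12/10, 10 business days (Dec 12, Dec 13, Dec 14, Dec 15, Dec 16, Dec 19, Dec 20, Dec 21, Dec 22, Dec 23, skipping weekends) brings us to Friday, 2022/12/23, which is the last day of the replacement period.
The last day of the waiting period: 2022/12/23 + 60 days = 2023/02/21.
The last day of the appeal period: 10 calendar days after 2023/02/21 is 2023/03/03.
Adding 30 calendar days to 2023/03/03 gives 2023/04/02, which is the date on which the refund becomes due. That falls on a Sunday, so it rolls to the next business day, Monday, 2023/04/03.

2023/04/03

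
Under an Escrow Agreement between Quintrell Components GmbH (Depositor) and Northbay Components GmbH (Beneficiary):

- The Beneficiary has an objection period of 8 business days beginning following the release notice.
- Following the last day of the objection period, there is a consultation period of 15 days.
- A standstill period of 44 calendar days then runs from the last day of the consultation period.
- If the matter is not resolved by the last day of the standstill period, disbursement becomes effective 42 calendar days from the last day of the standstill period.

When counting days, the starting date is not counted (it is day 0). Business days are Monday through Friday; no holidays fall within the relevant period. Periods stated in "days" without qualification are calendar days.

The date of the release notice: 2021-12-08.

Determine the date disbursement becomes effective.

The last day of the objection period: counting 8 business days from Wednesday, 2021-12-08 (Dec 9, Dec 10, Dec 13, Dec 14, Dec 15, Dec 16, Dec 17, Dec 20, skipping weekends) reaches Monday, 2021-12-20.
The last day of the consultation period: 2021-12-20 + 15 days = 2022-01-04.
Adding 44 calendar days to 2022-01-04 gives 2022-02-17, which is the last day of the standstill period.
The date disbursement becomes effective: 42 calendar days after 2022-02-17 is 2022-03-31.

2022-03-31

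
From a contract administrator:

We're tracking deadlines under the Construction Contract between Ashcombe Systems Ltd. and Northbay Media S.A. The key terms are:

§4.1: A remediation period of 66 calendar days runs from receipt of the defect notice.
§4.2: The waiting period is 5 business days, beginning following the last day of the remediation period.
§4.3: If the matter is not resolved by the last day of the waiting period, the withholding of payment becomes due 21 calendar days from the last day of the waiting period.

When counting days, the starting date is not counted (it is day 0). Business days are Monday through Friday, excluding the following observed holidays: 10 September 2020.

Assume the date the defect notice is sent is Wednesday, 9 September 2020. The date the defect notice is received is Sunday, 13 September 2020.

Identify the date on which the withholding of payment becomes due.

The last day of the remediation period: 13 September 2020 + 66 days = 18 November 2020.
The last day of the waiting period: 5 business days after Wednesday, 18 November 2020, skipping weekends — Nov 19, Nov 20, Nov 23, Nov 24, Nov 25 — lands on Wednesday, 25 November 2020.
The date on which the withholding of payment becomes due: 21 calendar days after 25 November 2020 is 16 December 2020.

16 December 2020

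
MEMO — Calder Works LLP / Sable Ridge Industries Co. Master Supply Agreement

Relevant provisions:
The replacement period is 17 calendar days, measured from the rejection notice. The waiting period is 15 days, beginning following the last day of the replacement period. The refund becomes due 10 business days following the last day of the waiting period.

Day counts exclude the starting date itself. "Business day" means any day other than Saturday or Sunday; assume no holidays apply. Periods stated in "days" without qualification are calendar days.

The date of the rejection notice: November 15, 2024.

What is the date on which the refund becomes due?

The last day of the replacement period: 17 calendar days after November 15, 2024 is December 2, 2024.
The last day of the waiting period: 15 calendar days after December 2, 2024 is December 17, 2024.
The date on which the refund becomes due: 10 business days after Tuesday, December 17, 2024, skipping weekends — Dec 18, Dec 19, Dec 20, Dec 23, Dec 24, Dec 25, Dec 26, Dec 27, Dec 30, Dec 31 — lands on Tuesday, December 31, 2024.

December 31, 2024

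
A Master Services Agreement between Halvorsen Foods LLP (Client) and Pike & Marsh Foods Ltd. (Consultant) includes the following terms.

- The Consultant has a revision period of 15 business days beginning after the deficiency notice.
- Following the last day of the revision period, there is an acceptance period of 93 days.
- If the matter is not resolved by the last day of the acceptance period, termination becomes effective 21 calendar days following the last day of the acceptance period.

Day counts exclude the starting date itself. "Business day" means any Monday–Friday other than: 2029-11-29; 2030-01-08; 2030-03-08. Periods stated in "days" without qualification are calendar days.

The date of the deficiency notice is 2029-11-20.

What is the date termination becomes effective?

From Tuesday, 2029-11-20, 15 business days (Nov 21, Nov 22, Nov 23, Nov 26, …, Dec 10, Dec 11, Dec 12, skipping weekends and the listed holiday on Nov 29) brings us to Wednesday, 2029-12-12, which is the last day of the revision period.
The last day of the acceptance period: 93 calendar days after 2029-12-12 is 2030-03-15.
Adding 21 calendar days to 2030-03-15 gives 2030-04-05, which is the date termination becomes effective.

2030-04-05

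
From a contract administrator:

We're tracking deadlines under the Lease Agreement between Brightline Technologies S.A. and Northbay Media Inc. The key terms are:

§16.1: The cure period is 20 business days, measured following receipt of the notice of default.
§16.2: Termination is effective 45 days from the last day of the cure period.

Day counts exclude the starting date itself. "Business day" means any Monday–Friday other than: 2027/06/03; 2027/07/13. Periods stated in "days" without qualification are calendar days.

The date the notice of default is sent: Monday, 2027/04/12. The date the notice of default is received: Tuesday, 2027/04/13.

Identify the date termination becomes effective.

From Tuesday, 2027/04/13, 20 business days (Apr 14, Apr 15, Apr 16, Apr 19, …, May 7, May 10, May 11, skipping weekends) brings us to Tuesday, 2027/05/11, which is the last day of the cure period.
Adding 45 calendar days to 2027/05/11 gives 2027/06/25, which is the date termination becomes effective.

2027/06/25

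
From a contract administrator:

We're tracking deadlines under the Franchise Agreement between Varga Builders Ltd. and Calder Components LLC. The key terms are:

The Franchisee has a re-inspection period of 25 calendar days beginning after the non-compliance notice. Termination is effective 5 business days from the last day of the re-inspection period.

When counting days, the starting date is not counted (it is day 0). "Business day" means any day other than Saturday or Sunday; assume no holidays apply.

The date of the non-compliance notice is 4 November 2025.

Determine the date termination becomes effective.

5 December 2025

Adding 25 calendar days to 4 November 2025 gives 29 November 2025, which is the last day of the re-inspection period.
The date termination becomes effective: counting 5 business days from Saturday, 29 November 2025 (Dec 1, Dec 2, Dec 3, Dec 4, Dec 5, skipping weekends) reaches Friday, 5 December 2025.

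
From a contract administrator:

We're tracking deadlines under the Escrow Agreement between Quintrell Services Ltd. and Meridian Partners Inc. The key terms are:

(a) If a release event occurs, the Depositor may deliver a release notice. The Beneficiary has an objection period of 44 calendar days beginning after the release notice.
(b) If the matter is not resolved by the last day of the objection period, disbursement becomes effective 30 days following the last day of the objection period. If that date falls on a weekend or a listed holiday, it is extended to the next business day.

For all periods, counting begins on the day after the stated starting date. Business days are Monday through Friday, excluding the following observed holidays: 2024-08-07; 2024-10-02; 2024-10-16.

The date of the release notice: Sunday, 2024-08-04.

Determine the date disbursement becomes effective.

2024-10-17

Adding 44 calendar days to 2024-08-04 gives 2024-09-17, which is the last day of the objection period.
Adding 30 calendar days to 2024-09-17 gives 2024-10-17, which is the date disbursement becomes effective. 2024-10-17 is a Thursday and is not a listed holiday, so no roll-forward applies.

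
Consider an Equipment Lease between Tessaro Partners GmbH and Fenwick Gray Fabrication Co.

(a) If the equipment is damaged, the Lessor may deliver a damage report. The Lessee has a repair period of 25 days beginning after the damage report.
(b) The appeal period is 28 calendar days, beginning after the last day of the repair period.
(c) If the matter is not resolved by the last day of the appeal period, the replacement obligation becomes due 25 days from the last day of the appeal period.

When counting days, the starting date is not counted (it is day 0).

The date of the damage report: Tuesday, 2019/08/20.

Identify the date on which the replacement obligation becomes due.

2019/11/06

Adding 25 calendar days to 2019/08/20 gives 2019/09/14, which is the last day of the repair period.
The last day of the appeal period: 28 calendar days after 2019/09/14 is 2019/10/12.
Adding 25 calendar days to 2019/10/12 gives 2019/11/06, which is the date on which the replacement obligation becomes due.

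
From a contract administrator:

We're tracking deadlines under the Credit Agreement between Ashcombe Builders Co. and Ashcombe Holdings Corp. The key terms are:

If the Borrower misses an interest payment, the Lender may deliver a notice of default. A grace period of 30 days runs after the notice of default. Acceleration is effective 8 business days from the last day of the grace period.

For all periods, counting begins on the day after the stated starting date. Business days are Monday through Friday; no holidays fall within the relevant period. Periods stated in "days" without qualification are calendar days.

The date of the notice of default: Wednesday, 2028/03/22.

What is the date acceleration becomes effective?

The last day of the grace period: 2028/03/22 + 30 days = 2028/04/21.
The date acceleration becomes effective: counting 8 business days from Friday, 2028/04/21 (Apr 24, Apr 25, Apr 26, Apr 27, Apr 28, May 1, May 2, May 3, skipping weekends) reaches Wednesday, 2028/05/03.

2028/05/03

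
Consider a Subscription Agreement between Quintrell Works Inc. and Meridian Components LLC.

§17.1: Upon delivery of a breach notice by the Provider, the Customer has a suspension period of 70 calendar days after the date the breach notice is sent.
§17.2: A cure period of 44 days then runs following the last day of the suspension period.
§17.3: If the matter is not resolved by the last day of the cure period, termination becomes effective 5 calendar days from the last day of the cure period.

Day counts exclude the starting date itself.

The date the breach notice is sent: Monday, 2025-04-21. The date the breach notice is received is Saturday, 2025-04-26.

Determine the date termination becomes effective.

Adding 70 calendar days to 2025-04-21 gives 2025-06-30, which is the last day of the suspension period.
The last day of the cure period: 44 calendar days after 2025-06-30 is 2025-08-13.
The date termination becomes effective: 5 calendar days after 2025-08-13 is 2025-08-18.

2025-08-18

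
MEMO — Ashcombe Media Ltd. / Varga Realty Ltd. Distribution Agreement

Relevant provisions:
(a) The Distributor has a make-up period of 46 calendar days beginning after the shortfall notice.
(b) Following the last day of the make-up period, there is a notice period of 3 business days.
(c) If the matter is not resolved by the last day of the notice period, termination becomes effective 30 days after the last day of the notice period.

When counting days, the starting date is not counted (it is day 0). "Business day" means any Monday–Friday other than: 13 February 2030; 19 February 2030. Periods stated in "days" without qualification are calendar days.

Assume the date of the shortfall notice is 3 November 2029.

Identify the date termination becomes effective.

The last day of the make-up period: 46 calendar days after 3 November 2029 is 19 December 2029.
The last day of the notice period: 3 business days after Wednesday, 19 December 2029, skipping weekends — Dec 20, Dec 21, Dec 24 — lands on Monday, 24 December 2029.
The date termination becomes effective: 24 December 2029 + 30 days = 23 January 2030.

23 January 2030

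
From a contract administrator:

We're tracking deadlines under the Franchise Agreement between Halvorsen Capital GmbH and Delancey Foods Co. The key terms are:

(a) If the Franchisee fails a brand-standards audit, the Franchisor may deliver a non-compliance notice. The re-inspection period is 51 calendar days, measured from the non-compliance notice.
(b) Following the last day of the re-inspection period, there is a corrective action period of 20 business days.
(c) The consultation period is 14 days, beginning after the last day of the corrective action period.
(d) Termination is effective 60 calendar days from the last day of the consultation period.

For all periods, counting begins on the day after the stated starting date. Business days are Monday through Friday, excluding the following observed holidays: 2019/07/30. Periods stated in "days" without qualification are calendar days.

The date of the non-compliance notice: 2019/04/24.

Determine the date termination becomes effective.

2019/09/24

The last day of the re-inspection period: 2019/04/24 + 51 days = 2019/06/14.
The last day of the corrective action period: 20 business days after Friday, 2019/06/14, skipping weekends — Jun 17, Jun 18, Jun 19, Jun 20, …, Jul 10, Jul 11, Jul 12 — lands on Friday, 2019/07/12.
The last day of the consultation period: 2019/07/12 + 14 days = 2019/07/26.
The date termination becomes effective: 60 calendar days after 2019/07/26 is 2019/09/24.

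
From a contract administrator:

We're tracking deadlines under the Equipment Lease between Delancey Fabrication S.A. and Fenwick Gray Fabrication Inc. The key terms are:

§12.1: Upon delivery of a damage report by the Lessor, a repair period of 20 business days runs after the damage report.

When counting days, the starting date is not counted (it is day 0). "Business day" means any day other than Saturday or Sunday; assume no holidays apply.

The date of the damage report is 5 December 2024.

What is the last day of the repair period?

2 January 2025

The last day of the repair period: counting 20 business days from Thursday, 5 December 2024 (Dec 6, Dec 9, Dec 10, Dec 11, …, Dec 31, Jan 1, Jan 2, skipping weekends) reaches Thursday, 2 January 2025.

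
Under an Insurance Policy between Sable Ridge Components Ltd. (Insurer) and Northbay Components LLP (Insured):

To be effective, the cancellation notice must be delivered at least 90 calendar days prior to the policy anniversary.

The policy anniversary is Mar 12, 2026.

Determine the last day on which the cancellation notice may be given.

Mar 12, 2026 minus 90 days is Dec 12, 2025.

Dec 12, 2025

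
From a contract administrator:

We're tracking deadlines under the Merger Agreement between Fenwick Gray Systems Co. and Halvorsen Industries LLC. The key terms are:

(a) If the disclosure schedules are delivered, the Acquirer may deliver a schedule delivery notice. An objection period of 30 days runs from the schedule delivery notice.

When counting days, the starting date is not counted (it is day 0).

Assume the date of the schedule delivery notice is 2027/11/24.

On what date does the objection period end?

The last day of the objection period: 2027/11/24 + 30 days = 2027/12/24.

2027/12/24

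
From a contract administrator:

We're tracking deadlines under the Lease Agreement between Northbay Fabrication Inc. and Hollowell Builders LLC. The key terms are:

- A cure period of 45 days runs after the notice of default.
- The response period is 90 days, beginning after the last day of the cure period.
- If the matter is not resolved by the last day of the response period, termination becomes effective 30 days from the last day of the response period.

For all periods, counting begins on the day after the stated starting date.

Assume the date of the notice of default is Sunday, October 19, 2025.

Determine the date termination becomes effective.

Adding 45 calendar days to October 19, 2025 gives December 3, 2025, which is the last day of the cure period.
Adding 90 calendar days to December 3, 2025 gives March 3, 2026, which is the last day of the response period.
The date termination becomes effective: March 3, 2026 + 30 days = April 2, 2026.

April 2, 2026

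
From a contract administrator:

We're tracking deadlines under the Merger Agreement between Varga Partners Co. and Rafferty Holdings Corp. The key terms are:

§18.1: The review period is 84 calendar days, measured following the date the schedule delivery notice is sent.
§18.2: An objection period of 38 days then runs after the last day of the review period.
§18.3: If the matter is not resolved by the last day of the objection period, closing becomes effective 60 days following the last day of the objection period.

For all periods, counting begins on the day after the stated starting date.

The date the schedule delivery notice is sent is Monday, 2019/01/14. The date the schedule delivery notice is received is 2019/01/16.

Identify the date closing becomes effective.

2019/07/15

The last day of the review period: 84 calendar days after 2019/01/14 is 2019/04/08.
The last day of the objection period: 2019/04/08 + 38 days = 2019/05/16.
Adding 60 calendar days to 2019/05/16 gives 2019/07/15, which is the date closing becomes effective.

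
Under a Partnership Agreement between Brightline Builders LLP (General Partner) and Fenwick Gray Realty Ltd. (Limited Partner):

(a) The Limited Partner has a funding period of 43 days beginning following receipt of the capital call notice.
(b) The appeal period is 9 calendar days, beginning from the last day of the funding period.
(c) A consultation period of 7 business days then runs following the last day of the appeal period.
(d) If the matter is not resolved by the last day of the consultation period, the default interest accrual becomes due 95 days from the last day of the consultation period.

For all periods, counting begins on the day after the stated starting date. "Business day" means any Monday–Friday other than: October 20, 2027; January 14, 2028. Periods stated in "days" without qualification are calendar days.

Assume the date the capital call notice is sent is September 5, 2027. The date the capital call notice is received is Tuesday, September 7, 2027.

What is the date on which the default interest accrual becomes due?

The last day of the funding period: September 7, 2027 + 43 days = October 20, 2027.
The last day of the appeal period: October 20, 2027 + 9 days = October 29, 2027.
From Friday, October 29, 2027, 7 business days (Nov 1, Nov 2, Nov 3, Nov 4, Nov 5, Nov 8, Nov 9, skipping weekends) brings us to Tuesday, November 9, 2027, which is the last day of the consultation period.
Adding 95 calendar days to November 9, 2027 gives February 12, 2028, which is the date on which the default interest accrual becomes due.

February 12, 2028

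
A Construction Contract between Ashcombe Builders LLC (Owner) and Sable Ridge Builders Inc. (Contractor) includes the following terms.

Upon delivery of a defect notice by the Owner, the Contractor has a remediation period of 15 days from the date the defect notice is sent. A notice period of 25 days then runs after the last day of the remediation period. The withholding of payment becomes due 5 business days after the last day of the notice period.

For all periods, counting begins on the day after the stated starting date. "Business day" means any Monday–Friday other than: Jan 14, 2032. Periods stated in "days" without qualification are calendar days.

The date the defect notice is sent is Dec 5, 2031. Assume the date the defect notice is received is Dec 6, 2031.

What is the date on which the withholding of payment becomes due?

The last day of the remediation period: 15 calendar days after Dec 5, 2031 is Dec 20, 2031.
Adding 25 calendar days to Dec 20, 2031 gives Jan 14, 2032, which is the last day of the notice period.
The date on which the withholding of payment becomes due: counting 5 business days from Wednesday, Jan 14, 2032 (Jan 15, Jan 16, Jan 19, Jan 20, Jan 21, skipping weekends) reaches Wednesday, Jan 21, 2032.

Jan 21, 2032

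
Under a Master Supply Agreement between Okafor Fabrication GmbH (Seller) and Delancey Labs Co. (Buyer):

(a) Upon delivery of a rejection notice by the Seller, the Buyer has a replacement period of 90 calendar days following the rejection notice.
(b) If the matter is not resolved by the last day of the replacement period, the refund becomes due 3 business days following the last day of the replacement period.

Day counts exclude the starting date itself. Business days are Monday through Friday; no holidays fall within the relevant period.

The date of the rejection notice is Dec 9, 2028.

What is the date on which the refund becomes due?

The last day of the replacement period: 90 calendar days after Dec 9, 2028 is Mar 9, 2029.
The date on which the refund becomes due: counting 3 business days from Friday, Mar 9, 2029 (Mar 12, Mar 13, Mar 14, skipping weekends) reaches Wednesday, Mar 14, 2029.

Mar 14, 2029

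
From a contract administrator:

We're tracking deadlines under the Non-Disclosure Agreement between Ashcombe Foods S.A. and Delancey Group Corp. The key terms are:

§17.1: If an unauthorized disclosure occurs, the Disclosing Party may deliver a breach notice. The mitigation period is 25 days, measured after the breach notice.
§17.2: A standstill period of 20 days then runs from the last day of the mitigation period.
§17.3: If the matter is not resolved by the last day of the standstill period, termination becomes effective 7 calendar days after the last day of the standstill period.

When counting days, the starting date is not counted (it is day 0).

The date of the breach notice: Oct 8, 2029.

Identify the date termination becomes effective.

Nov 29, 2029

The last day of the mitigation period: 25 calendar days after Oct 8, 2029 is Nov 2, 2029.
The last day of the standstill period: 20 calendar days after Nov 2, 2029 is Nov 22, 2029.
The date termination becomes effective: 7 calendar days after Nov 22, 2029 is Nov 29, 2029.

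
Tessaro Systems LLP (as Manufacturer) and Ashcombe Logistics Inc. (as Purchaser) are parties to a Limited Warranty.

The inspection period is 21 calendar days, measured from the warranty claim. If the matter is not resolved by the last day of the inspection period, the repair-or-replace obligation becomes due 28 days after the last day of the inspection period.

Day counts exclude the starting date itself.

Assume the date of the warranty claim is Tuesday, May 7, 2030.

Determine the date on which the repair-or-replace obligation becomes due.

Jun 25, 2030

Adding 21 calendar days to May 7, 2030 gives May 28, 2030, which is the last day of the inspection period.
The date on which the repair-or-replace obligation becomes due: 28 calendar days after May 28, 2030 is Jun 25, 2030.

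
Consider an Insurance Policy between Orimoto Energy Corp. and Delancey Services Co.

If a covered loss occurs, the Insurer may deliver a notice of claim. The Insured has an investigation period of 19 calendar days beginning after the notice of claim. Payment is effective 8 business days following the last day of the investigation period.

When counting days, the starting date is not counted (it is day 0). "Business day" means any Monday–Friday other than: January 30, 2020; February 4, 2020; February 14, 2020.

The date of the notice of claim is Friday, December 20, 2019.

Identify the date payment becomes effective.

January 20, 2020

Adding 19 calendar days to December 20, 2019 gives January 8, 2020, which is the last day of the investigation period.
The date payment becomes effective: counting 8 business days from Wednesday, January 8, 2020 (Jan 9, Jan 10, Jan 13, Jan 14, Jan 15, Jan 16, Jan 17, Jan 20, skipping weekends) reaches Monday, January 20, 2020.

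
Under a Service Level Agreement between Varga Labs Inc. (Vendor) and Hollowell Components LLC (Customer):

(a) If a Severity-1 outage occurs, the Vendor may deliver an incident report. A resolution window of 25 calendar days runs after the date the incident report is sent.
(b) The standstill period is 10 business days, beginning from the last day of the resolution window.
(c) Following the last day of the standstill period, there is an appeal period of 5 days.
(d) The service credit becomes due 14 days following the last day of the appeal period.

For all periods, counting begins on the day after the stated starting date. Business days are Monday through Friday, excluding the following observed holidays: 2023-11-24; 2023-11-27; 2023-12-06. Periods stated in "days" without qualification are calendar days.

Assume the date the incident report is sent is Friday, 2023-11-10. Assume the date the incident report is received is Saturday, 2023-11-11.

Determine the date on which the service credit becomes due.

Adding 25 calendar days to 2023-11-10 gives 2023-12-05, which is the last day of the resolution window.
The last day of the standstill period: 10 business days after Tuesday, 2023-12-05, skipping weekends and the listed holiday on Dec 6 — Dec 7, Dec 8, Dec 11, Dec 12, Dec 13, Dec 14, Dec 15, Dec 18, Dec 19, Dec 20 — lands on Wednesday, 2023-12-20.
The last day of the appeal period: 5 calendar days after 2023-12-20 is 2023-12-25.
The date on which the service credit becomes due: 2023-12-25 + 14 days = 2024-01-08.

2024-01-08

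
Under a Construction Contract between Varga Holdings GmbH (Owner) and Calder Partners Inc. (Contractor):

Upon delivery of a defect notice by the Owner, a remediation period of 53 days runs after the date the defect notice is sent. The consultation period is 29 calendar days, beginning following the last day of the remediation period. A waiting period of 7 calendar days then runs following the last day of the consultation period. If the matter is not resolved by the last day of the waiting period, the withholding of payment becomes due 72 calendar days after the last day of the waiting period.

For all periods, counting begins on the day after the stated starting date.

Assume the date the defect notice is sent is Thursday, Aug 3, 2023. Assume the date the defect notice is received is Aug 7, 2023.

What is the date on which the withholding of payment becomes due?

Jan 11, 2024

The last day of the remediation period: 53 calendar days after Aug 3, 2023 is Sep 25, 2023.
Adding 29 calendar days to Sep 25, 2023 gives Oct 24, 2023, which is the last day of the consultation period.
The last day of the waiting period: 7 calendar days after Oct 24, 2023 is Oct 31, 2023.
Adding 72 calendar days to Oct 31, 2023 gives Jan 11, 2024, which is the date on which the withholding of payment becomes due.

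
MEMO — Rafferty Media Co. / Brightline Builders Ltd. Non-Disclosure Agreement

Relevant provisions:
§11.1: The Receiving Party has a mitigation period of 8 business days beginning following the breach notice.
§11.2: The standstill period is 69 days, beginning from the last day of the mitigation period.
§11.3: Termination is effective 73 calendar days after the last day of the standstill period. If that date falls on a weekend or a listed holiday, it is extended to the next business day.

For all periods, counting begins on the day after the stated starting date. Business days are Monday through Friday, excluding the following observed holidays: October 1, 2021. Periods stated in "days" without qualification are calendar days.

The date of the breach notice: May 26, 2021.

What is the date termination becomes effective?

October 27, 2021

The last day of the mitigation period: counting 8 business days from Wednesday, May 26, 2021 (May 27, May 28, May 31, Jun 1, Jun 2, Jun 3, Jun 4, Jun 7, skipping weekends) reaches Monday, June 7, 2021.
The last day of the standstill period: June 7, 2021 + 69 days = August 15, 2021.
Adding 73 calendar days to August 15, 2021 gives October 27, 2021, which is the date termination becomes effective. October 27, 2021 is a Wednesday and is not a listed holiday, so no roll-forward applies.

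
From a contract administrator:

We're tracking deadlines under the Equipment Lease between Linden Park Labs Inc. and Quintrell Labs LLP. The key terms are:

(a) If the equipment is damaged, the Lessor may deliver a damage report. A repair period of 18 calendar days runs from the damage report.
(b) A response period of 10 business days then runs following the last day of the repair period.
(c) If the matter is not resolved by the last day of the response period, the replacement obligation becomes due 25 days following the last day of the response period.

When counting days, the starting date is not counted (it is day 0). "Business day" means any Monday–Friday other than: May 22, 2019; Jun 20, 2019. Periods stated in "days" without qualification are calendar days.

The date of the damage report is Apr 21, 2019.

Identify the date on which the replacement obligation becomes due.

The last day of the repair period: 18 calendar days after Apr 21, 2019 is May 9, 2019.
The last day of the response period: 10 business days after Thursday, May 9, 2019, skipping weekends and the listed holiday on May 22 — May 10, May 13, May 14, May 15, May 16, May 17, May 20, May 21, May 23, May 24 — lands on Friday, May 24, 2019.
Adding 25 calendar days to May 24, 2019 gives Jun 18, 2019, which is the date on which the replacement obligation becomes due.

Jun 18, 2019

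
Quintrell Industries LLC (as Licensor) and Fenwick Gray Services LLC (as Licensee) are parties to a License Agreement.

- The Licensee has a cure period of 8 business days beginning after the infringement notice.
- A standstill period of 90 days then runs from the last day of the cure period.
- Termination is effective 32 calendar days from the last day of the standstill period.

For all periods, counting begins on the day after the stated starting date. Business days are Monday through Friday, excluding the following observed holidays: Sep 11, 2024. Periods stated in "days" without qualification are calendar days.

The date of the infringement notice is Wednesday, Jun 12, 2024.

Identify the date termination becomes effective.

The last day of the cure period: counting 8 business days from Wednesday, Jun 12, 2024 (Jun 13, Jun 14, Jun 17, Jun 18, Jun 19, Jun 20, Jun 21, Jun 24, skipping weekends) reaches Monday, Jun 24, 2024.
The last day of the standstill period: Jun 24, 2024 + 90 days = Sep 22, 2024.
The date termination becomes effective: 32 calendar days after Sep 22, 2024 is Oct 24, 2024.

Oct 24, 2024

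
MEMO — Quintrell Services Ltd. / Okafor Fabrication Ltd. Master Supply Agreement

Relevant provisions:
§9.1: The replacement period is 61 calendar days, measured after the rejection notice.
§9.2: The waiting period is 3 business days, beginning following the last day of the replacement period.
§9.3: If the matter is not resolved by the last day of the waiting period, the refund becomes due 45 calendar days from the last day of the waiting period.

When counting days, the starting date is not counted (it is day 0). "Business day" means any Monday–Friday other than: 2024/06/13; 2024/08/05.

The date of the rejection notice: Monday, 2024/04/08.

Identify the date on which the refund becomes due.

2024/07/27

Adding 61 calendar days to 2024/04/08 gives 2024/06/08, which is the last day of the replacement period.
The last day of the waiting period: counting 3 business days from Saturday, 2024/06/08 (Jun 10, Jun 11, Jun 12, skipping weekends) reaches Wednesday, 2024/06/12.
Adding 45 calendar days to 2024/06/12 gives 2024/07/27, which is the date on which the refund becomes due.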